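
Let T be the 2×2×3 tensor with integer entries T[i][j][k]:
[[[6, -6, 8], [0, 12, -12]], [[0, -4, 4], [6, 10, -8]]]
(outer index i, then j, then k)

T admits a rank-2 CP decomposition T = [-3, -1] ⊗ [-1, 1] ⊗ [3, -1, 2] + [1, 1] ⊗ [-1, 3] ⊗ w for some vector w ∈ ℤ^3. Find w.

w = [3, 3, -2]

Subtract the known terms from T to get the rank-1 residual R = [1, 1] ⊗ [-1, 3] ⊗ w, so R[i,j,k] = a[i]·b[j]·w[k]. Pick indices with nonzero a[0]·b[0] = (1)·(-1) = -1. Only the fibre through (0,0,·) is needed: R[0,0,:] = T[0,0,:] − Σₗ aₗ[0]bₗ[0]cₗ = [6, -6, 8] − (-3)·(-1)·[3, -1, 2] = [-3, -3, 2]. Then w[k] = R[0,0,k] / -1 for each k, giving w = [-3, -3, 2] / -1 = [3, 3, -2].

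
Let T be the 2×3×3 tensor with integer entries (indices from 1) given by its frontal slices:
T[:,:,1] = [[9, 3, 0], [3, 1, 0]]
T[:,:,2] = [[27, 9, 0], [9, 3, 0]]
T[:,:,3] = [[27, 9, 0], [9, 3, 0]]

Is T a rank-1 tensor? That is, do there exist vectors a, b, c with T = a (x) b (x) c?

If T = a (x) b (x) c then every fibre of T is a multiple of the corresponding factor, so read the factors off the fibres through the nonzero entry T[1,1,1] = 9.
The mode-1 fibre T[:,1,1] = [9, 3] gives a = [3, 1] (primitive direction); the mode-2 fibre T[1,:,1] = [9, 3, 0] gives b = [3, 1, 0]; then c[k] = T[1,1,k] / (a[1]·b[1]) = [9, 27, 27] / 9 = [1, 3, 3].
Expanding [3, 1] (x) [3, 1, 0] (x) [1, 3, 3] reproduces all 18 entries of T, so T = [3, 1] (x) [3, 1, 0] (x) [1, 3, 3] and rank(T) ≤ 1.
Equivalently every frontal slice T[:,:,k] is c[k] times the rank-1 matrix [3, 1] (x) [3, 1, 0]. So T has rank 1 (it is nonzero).

Yes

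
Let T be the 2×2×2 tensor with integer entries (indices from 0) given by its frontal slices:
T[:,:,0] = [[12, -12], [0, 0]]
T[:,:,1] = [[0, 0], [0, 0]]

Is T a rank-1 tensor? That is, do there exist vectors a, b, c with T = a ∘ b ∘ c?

The mode-1 fibre T[:,0,0] = [12, 0] gives a = [1, 0] (primitive direction); the mode-2 fibre T[0,:,0] = [12, -12] gives b = [1, -1]; then c[k] = T[0,0,k] / (a[0]·b[0]) = [12, 0] / 1 = [12, 0].
Expanding [1, 0] ∘ [1, -1] ∘ [12, 0] reproduces all 8 entries of T, so T = [1, 0] ∘ [1, -1] ∘ [12, 0] and rank(T) ≤ 1.
Equivalently every frontal slice T[:,:,k] is c[k] times the rank-1 matrix [1, 0] ∘ [1, -1]. So T has rank 1 (it is nonzero).

Yes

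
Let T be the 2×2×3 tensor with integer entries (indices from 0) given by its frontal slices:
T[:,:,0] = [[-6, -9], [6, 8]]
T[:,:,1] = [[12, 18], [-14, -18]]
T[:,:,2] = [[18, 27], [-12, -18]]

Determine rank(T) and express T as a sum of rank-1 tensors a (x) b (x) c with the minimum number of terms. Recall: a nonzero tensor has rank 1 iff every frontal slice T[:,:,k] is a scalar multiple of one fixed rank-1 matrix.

Lower bound: in the mode-3 unfolding of T (rows indexed by k, columns by (i,j)) the 2×2 minor on rows k ∈ {0, 1}, columns (i,j) ∈ {(0,0), (1,0)} is det [[-6, 6], [12, -14]] = 12 ≠ 0, so that unfolding has rank ≥ 2 and hence rank(T) ≥ 2 (CP rank is at least every unfolding rank, though it can be larger).
Upper bound: with S_k = T[:,:,k], the two rank-1 terms a₁b₁ᵀ, a₂b₂ᵀ are the rank-1 members of the pencil x·S₀ + y·S₁.
det(x·S₀ + y·S₁) is 6·x² − 30·xy + 36·y² = 6·(x − 3·y)(x − 2·y), vanishing at (x:y) = (3:1) and (2:1).
M₁ = 3·S₀ + S₁ = [[-6, -9], [4, 6]] = −[3, -2][2, 3]ᵀ and M₂ = 2·S₀ + S₁ = [[0, 0], [-2, -2]] = (-2)·[0, 1][1, 1]ᵀ, so take a₁ = [3, -2], b₁ = [2, 3], a₂ = [0, 1], b₂ = [1, 1].
Each slice is an integer combination of E₁ = a₁b₁ᵀ and E₂ = a₂b₂ᵀ: S₀ = −E₁ + 2·E₂, S₁ = 2·E₁ − 6·E₂, S₂ = 3·E₁; reading off coefficients, c₁ = [-1, 2, 3] and c₂ = [2, -6, 0].
Hence T = [3, -2] (x) [2, 3] (x) [-1, 2, 3] + [0, 1] (x) [1, 1] (x) [2, -6, 0], so rank(T) ≤ 2.
These bounds meet, so rank(T) = 2.

rank(T) = 2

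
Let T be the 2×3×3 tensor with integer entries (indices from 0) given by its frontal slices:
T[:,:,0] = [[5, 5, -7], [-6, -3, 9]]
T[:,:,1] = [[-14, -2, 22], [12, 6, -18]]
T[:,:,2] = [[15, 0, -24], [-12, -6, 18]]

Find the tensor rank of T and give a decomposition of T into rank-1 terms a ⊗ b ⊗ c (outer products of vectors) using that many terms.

rank(T) = 2

Lower bound: in the mode-2 unfolding of T (rows indexed by j, columns by (i,k)) the 2×2 minor on rows j ∈ {0, 1}, columns (i,k) ∈ {(0,0), (0,1)} is det [[5, -14], [5, -2]] = 60 ≠ 0, so that unfolding has rank ≥ 2 and hence rank(T) ≥ 2 (CP rank is at least every unfolding rank, though it can be larger).
Upper bound: with S_k = T[:,:,k], the two rank-1 terms a₁b₁ᵀ, a₂b₂ᵀ are the rank-1 members of the pencil x·S₀ + y·S₁.
The 2×2 minor of x·S₀ + y·S₁ on rows {0,1}, columns {0,1} is 15·x² − 60·y² = 15·(x − 2·y)(x + 2·y), vanishing at (x:y) = (2:1) and (2:-1).
M₁ = 2·S₀ + S₁ = [[-4, 8, 8], [0, 0, 0]] = (-4)·(1, 0)(1, -2, -2)ᵀ and M₂ = 2·S₀ − S₁ = [[24, 12, -36], [-24, -12, 36]] = 12·(1, -1)(2, 1, -3)ᵀ, so take a₁ = (1, 0), b₁ = (1, -2, -2), a₂ = (1, -1), b₂ = (2, 1, -3).
Each slice is an integer combination of E₁ = a₁b₁ᵀ and E₂ = a₂b₂ᵀ: S₀ = −E₁ + 3·E₂, S₁ = −2·E₁ − 6·E₂, S₂ = 3·E₁ + 6·E₂; reading off coefficients, c₁ = (-1, -2, 3) and c₂ = (3, -6, 6).
Hence T = (1, 0) ⊗ (1, -2, -2) ⊗ (-1, -2, 3) + (1, -1) ⊗ (2, 1, -3) ⊗ (3, -6, 6), so rank(T) ≤ 2.
These bounds meet, so rank(T) = 2.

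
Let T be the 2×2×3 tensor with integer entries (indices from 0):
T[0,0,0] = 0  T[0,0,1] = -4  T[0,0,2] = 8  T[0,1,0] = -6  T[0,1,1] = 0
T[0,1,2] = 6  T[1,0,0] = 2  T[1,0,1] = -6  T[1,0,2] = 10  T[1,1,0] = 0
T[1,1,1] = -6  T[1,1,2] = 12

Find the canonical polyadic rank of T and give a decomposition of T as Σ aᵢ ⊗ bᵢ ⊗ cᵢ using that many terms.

Lower bound: the mode-3 unfolding of T (rows indexed by k, columns by (i,j) = (0,0), (0,1), (1,0), (1,1)) is [[0, -6, 2, 0], [-4, 0, -6, -6], [8, 6, 10, 12]].
There the 2×2 minor on rows k ∈ {0, 1}, columns (i,j) ∈ {(0,0), (0,1)} is det [[0, -6], [-4, 0]] = -24 ≠ 0, so this unfolding has rank ≥ 2; CP rank is at least every unfolding rank, so rank(T) ≥ 2. (Flattening ranks never certify an upper bound on CP rank; for that we must actually write T with 2 rank-1 terms.)
Upper bound — finding two terms. Write S_k = T[:,:,k] for the frontal slices: S₀ = [[0, -6], [2, 0]], S₁ = [[-4, 0], [-6, -6]], S₂ = [[8, 6], [10, 12]].
If T = a₁ ⊗ b₁ ⊗ c₁ + a₂ ⊗ b₂ ⊗ c₂ then each S_k = c₁[k]·a₁b₁ᵀ + c₂[k]·a₂b₂ᵀ. S₀ and S₁ are linearly independent, so a₁b₁ᵀ and a₂b₂ᵀ must span the same plane of matrices: they are the rank-1 matrices of the form x·S₀ + y·S₁.
det(x·S₀ + y·S₁) is 12·x² − 36·xy + 24·y² = 12·(x − 2·y)(x − y), vanishing at (x:y) = (2:1) and (1:1).
M₁ = 2·S₀ + S₁ = [[-4, -12], [-2, -6]] = (-2)·[2, 1][1, 3]ᵀ and M₂ = S₀ + S₁ = [[-4, -6], [-4, -6]] = (-2)·[1, 1][2, 3]ᵀ, so take a₁ = [2, 1], b₁ = [1, 3], a₂ = [1, 1], b₂ = [2, 3].
Each slice is an integer combination of E₁ = a₁b₁ᵀ and E₂ = a₂b₂ᵀ: S₀ = −2·E₁ + 2·E₂, S₁ = 2·E₁ − 4·E₂, S₂ = −2·E₁ + 6·E₂; reading off coefficients, c₁ = [-2, 2, -2] and c₂ = [2, -4, 6].
Hence T = [2, 1] ⊗ [1, 3] ⊗ [-2, 2, -2] + [1, 1] ⊗ [2, 3] ⊗ [2, -4, 6], so rank(T) ≤ 2.
These bounds meet, so rank(T) = 2.

rank(T) = 2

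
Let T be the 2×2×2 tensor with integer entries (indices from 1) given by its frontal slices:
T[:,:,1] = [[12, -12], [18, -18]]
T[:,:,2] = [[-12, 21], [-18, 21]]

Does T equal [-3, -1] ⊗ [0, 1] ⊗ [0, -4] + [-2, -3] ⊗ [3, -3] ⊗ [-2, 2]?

Reconstruct entry (1,2,2) from the claimed factors: Σₗ aₗ[1]bₗ[2]cₗ[2] = (-3)·(1)·(-4) + (-2)·(-3)·(2) = 24, but T[1,2,2] = 21. The claim is false.

No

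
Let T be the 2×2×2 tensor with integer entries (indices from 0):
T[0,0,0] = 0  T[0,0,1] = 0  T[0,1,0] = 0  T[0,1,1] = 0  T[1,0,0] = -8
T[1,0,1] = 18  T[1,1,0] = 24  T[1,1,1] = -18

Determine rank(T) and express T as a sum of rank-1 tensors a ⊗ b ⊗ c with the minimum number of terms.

Lower bound: the mode-3 unfolding of T (rows indexed by k, columns by (i,j) = (0,0), (0,1), (1,0), (1,1)) is [[0, 0, -8, 24], [0, 0, 18, -18]].
There the 2×2 minor on rows k ∈ {0, 1}, columns (i,j) ∈ {(1,0), (1,1)} is det [[-8, 24], [18, -18]] = -288 ≠ 0, so this unfolding has rank ≥ 2; CP rank is at least every unfolding rank, so rank(T) ≥ 2. (Unfolding ranks only ever bound the CP rank from below — rank(T) can be strictly larger than all of them — so the matching upper bound has to come from an explicit 2-term decomposition.)
Upper bound — finding two terms. Every mode-1 slice of T is a multiple of one matrix: T[i,:,:] = a[i]·M with a = [0, 1] and M = [[-8, 18], [24, -18]] (rows indexed by j, columns by k). So it suffices to write M as a sum of two rank-1 matrices.
Splitting M by its rows (j = 0, 1), M = [1, 0][-8, 18]ᵀ + [0, 1][24, -18]ᵀ.
Hence T = [0, 1] ⊗ [1, 0] ⊗ [-8, 18] + [0, 1] ⊗ [0, 1] ⊗ [24, -18], so rank(T) ≤ 2.
These bounds meet, so rank(T) = 2.

rank(T) = 2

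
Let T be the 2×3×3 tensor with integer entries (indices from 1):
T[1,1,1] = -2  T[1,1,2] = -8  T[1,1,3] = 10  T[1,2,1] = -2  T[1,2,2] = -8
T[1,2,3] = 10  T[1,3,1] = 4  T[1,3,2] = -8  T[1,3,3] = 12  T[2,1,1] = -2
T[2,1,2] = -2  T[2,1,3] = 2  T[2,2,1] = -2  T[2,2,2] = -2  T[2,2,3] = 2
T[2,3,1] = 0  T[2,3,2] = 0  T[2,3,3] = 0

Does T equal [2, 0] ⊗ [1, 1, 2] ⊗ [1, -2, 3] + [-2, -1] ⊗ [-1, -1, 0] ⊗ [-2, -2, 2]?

Reconstruct entrywise from the claimed factors. For example, T[1,2,3] = 10 and Σₗ aₗ[1]bₗ[2]cₗ[3] = (2)·(1)·(3) + (-2)·(-1)·(2) = 10; checking all 18 entries, every one matches. The claim holds.

Yes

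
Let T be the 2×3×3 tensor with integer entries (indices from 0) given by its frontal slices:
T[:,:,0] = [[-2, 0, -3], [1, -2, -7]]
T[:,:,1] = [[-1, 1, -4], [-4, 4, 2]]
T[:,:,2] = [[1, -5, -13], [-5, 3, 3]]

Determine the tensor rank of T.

3

Lower bound: the mode-3 unfolding of T (rows indexed by k, columns by (i,j) = (0,0), (0,1), (0,2), (1,0), (1,1), (1,2)) is [[-2, 0, -3, 1, -2, -7], [-1, 1, -4, -4, 4, 2], [1, -5, -13, -5, 3, 3]].
There the 3×3 minor on rows k ∈ {0, 1, 2}, columns (i,j) ∈ {(0,0), (0,1), (0,2)} is det [[-2, 0, -3], [-1, 1, -4], [1, -5, -13]] = 54 ≠ 0, so this unfolding has rank ≥ 3; CP rank is at least every unfolding rank, so rank(T) ≥ 3. (This is only a lower bound: in general the CP rank may exceed every unfolding rank, so we still need to exhibit 3 rank-1 terms summing to T.)
Upper bound: T is a sum of 3 rank-1 terms, T = [1, -2] ∘ [1, -1, -2] ∘ [-1, 1, 2] + [1, 1] ∘ [1, -1, 1] ∘ [-1, -2, -1] + [2, 1] ∘ [0, 1, 2] ∘ [-1, 0, -2] (one valid choice — decompositions are not unique — normalised so each a, b is primitive with positive first nonzero entry; check it by expanding all entries), so rank(T) ≤ 3.
These bounds meet, so rank(T) = 3.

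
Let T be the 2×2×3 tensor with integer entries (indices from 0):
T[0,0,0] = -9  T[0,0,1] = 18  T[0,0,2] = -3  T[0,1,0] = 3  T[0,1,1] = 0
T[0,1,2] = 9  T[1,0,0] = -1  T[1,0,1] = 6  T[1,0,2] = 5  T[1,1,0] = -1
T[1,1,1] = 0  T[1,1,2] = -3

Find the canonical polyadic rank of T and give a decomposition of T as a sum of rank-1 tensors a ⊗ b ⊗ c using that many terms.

rank(T) = 2

Lower bound: in the mode-3 unfolding of T (rows indexed by k, columns by (i,j)) the 2×2 minor on rows k ∈ {0, 1}, columns (i,j) ∈ {(0,0), (0,1)} is det [[-9, 3], [18, 0]] = -54 ≠ 0, so that unfolding has rank ≥ 2 and hence rank(T) ≥ 2 (CP rank is at least every unfolding rank, though it can be larger).
Upper bound: with S_k = T[:,:,k], the two rank-1 terms a₁b₁ᵀ, a₂b₂ᵀ are the rank-1 members of the pencil x·S₀ + y·S₁.
det(x·S₀ + y·S₁) is 12·x² − 36·xy = 12·(x − 3·y)(x), vanishing at (x:y) = (3:1) and (0:1).
M₁ = 3·S₀ + S₁ = [[-9, 9], [3, -3]] = (-3)·(3, -1)(1, -1)ᵀ and M₂ = S₁ = [[18, 0], [6, 0]] = 6·(3, 1)(1, 0)ᵀ, so take a₁ = (3, -1), b₁ = (1, -1), a₂ = (3, 1), b₂ = (1, 0).
Each slice is an integer combination of E₁ = a₁b₁ᵀ and E₂ = a₂b₂ᵀ: S₀ = −E₁ − 2·E₂, S₁ = 6·E₂, S₂ = −3·E₁ + 2·E₂; reading off coefficients, c₁ = (-1, 0, -3) and c₂ = (-2, 6, 2).
Hence T = (3, -1) ⊗ (1, -1) ⊗ (-1, 0, -3) + (3, 1) ⊗ (1, 0) ⊗ (-2, 6, 2), so rank(T) ≤ 2.
These bounds meet, so rank(T) = 2.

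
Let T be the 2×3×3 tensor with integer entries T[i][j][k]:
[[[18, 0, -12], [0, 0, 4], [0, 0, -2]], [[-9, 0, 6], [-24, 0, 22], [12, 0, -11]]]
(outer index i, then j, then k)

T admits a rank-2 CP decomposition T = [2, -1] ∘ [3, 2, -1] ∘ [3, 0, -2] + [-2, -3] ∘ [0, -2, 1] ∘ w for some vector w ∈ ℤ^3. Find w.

Subtract the known terms from T to get the rank-1 residual R = [-2, -3] ∘ [0, -2, 1] ∘ w, so R[i,j,k] = a[i]·b[j]·w[k]. Pick indices with nonzero a[0]·b[1] = (-2)·(-2) = 4. Only the fibre through (0,1,·) is needed: R[0,1,:] = T[0,1,:] − Σₗ aₗ[0]bₗ[1]cₗ = [0, 0, 4] − (2)·(2)·[3, 0, -2] = [-12, 0, 12]. Then w[k] = R[0,1,k] / 4 for each k, giving w = [-12, 0, 12] / 4 = [-3, 0, 3].

w = [-3, 0, 3]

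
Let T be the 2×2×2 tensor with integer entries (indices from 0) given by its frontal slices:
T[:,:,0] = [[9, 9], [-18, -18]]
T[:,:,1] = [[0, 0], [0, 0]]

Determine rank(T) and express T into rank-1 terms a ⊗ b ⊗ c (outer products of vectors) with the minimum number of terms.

Lower bound: T ≠ 0 (e.g. T[0,0,0] = 9), so rank(T) ≥ 1.
Upper bound: if T = a ⊗ b ⊗ c then every fibre of T is a multiple of the corresponding factor, so read the factors off the fibres through the nonzero entry T[0,0,0] = 9.
The mode-1 fibre T[:,0,0] = [9, -18] gives a = [1, -2] (primitive direction); the mode-2 fibre T[0,:,0] = [9, 9] gives b = [1, 1]; then c[k] = T[0,0,k] / (a[0]·b[0]) = [9, 0] / 1 = [9, 0].
Expanding [1, -2] ⊗ [1, 1] ⊗ [9, 0] reproduces all 8 entries of T, so T = [1, -2] ⊗ [1, 1] ⊗ [9, 0] and rank(T) ≤ 1.
These bounds meet, so rank(T) = 1.

rank(T) = 1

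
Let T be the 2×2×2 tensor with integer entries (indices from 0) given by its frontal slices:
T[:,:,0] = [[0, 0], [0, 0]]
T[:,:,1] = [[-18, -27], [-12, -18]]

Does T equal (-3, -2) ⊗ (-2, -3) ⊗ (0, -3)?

Yes

Reconstruct entrywise from the claimed factors. For example, T[1,1,1] = -18 and Σₗ aₗ[1]bₗ[1]cₗ[1] = (-2)·(-3)·(-3) = -18; checking all 8 entries, every one matches. The claim holds.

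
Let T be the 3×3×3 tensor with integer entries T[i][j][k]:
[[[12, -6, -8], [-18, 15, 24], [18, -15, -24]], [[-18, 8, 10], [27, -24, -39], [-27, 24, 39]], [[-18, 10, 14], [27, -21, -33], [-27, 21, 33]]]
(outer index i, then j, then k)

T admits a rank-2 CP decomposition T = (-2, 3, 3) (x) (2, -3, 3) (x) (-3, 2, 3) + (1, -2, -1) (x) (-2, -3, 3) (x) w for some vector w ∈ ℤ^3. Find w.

Subtract the known terms from T to get the rank-1 residual R = (1, -2, -1) (x) (-2, -3, 3) (x) w, so R[i,j,k] = a[i]·b[j]·w[k]. Pick indices with nonzero a[0]·b[0] = (1)·(-2) = -2. Only the fibre through (0,0,·) is needed: R[0,0,:] = T[0,0,:] − Σₗ aₗ[0]bₗ[0]cₗ = [12, -6, -8] − (-2)·(2)·(-3, 2, 3) = [0, 2, 4]. Then w[k] = R[0,0,k] / -2 for each k, giving w = [0, 2, 4] / -2 = (0, -1, -2).

w = (0, -1, -2)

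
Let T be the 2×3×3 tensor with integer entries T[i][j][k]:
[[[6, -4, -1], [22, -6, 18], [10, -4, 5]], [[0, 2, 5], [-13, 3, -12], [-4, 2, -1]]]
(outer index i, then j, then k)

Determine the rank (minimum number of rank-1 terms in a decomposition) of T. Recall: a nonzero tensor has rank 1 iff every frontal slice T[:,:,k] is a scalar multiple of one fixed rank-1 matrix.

2

Lower bound: in the mode-3 unfolding of T (rows indexed by k, columns by (i,j)) the 2×2 minor on rows k ∈ {0, 1}, columns (i,j) ∈ {(0,0), (0,1)} is det [[6, 22], [-4, -6]] = 52 ≠ 0, so that unfolding has rank ≥ 2 and hence rank(T) ≥ 2 (CP rank is at least every unfolding rank, though it can be larger).
Upper bound: with S_k = T[:,:,k], the two rank-1 terms a₁b₁ᵀ, a₂b₂ᵀ are the rank-1 members of the pencil x·S₀ + y·S₁.
The 2×2 minor of x·S₀ + y·S₁ on rows {0,1}, columns {0,1} is −78·x² + 26·xy = (-26)·(3·x − y)(x), vanishing at (x:y) = (1:3) and (0:1).
M₁ = S₀ + 3·S₁ = [[-6, 4, -2], [6, -4, 2]] = (-2)·[1, -1][3, -2, 1]ᵀ and M₂ = S₁ = [[-4, -6, -4], [2, 3, 2]] = −[2, -1][2, 3, 2]ᵀ, so take a₁ = [1, -1], b₁ = [3, -2, 1], a₂ = [2, -1], b₂ = [2, 3, 2].
Each slice is an integer combination of E₁ = a₁b₁ᵀ and E₂ = a₂b₂ᵀ: S₀ = −2·E₁ + 3·E₂, S₁ = −E₂, S₂ = −3·E₁ + 2·E₂; reading off coefficients, c₁ = [-2, 0, -3] and c₂ = [3, -1, 2].
Hence T = [1, -1] ⊗ [3, -2, 1] ⊗ [-2, 0, -3] + [2, -1] ⊗ [2, 3, 2] ⊗ [3, -1, 2], so rank(T) ≤ 2.
These bounds meet, so rank(T) = 2.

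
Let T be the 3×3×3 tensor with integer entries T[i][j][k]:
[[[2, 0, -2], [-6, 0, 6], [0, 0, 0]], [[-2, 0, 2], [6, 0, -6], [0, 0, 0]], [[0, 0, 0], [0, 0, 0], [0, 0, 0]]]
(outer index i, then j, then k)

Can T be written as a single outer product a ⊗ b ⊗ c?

Yes

If T = a ⊗ b ⊗ c then every fibre of T is a multiple of the corresponding factor, so read the factors off the fibres through the nonzero entry T[0,0,0] = 2.
The mode-1 fibre T[:,0,0] = [2, -2, 0] gives a = [1, -1, 0] (primitive direction); the mode-2 fibre T[0,:,0] = [2, -6, 0] gives b = [1, -3, 0]; then c[k] = T[0,0,k] / (a[0]·b[0]) = [2, 0, -2] / 1 = [2, 0, -2].
Expanding [1, -1, 0] ⊗ [1, -3, 0] ⊗ [2, 0, -2] reproduces all 27 entries of T, so T = [1, -1, 0] ⊗ [1, -3, 0] ⊗ [2, 0, -2] and rank(T) ≤ 1.
Equivalently every frontal slice T[:,:,k] is c[k] times the rank-1 matrix [1, -1, 0] ⊗ [1, -3, 0]. So T has rank 1 (it is nonzero).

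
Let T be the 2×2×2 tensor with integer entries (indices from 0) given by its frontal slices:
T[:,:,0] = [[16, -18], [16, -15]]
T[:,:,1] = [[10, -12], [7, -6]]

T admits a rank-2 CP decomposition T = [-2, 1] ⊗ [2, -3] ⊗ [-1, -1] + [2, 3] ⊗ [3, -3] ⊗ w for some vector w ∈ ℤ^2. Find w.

Subtract the known terms from T to get the rank-1 residual R = [2, 3] ⊗ [3, -3] ⊗ w, so R[i,j,k] = a[i]·b[j]·w[k]. Pick indices with nonzero a[0]·b[0] = (2)·(3) = 6. Only the fibre through (0,0,·) is needed: R[0,0,:] = T[0,0,:] − Σₗ aₗ[0]bₗ[0]cₗ = [16, 10] − (-2)·(2)·[-1, -1] = [12, 6]. Then w[k] = R[0,0,k] / 6 for each k, giving w = [12, 6] / 6 = [2, 1].

w = [2, 1]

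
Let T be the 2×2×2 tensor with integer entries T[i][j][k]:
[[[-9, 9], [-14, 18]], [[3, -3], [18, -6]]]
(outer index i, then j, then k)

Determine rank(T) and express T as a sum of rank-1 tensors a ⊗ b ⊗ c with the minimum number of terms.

rank(T) = 2

Lower bound: the mode-2 unfolding of T (rows indexed by j, columns by (i,k) = (0,0), (0,1), (1,0), (1,1)) is [[-9, 9, 3, -3], [-14, 18, 18, -6]].
There the 2×2 minor on rows j ∈ {0, 1}, columns (i,k) ∈ {(0,0), (0,1)} is det [[-9, 9], [-14, 18]] = -36 ≠ 0, so this unfolding has rank ≥ 2; CP rank is at least every unfolding rank, so rank(T) ≥ 2. (Unfolding ranks only ever bound the CP rank from below — rank(T) can be strictly larger than all of them — so the matching upper bound has to come from an explicit 2-term decomposition.)
Upper bound — finding two terms. Write S_k = T[:,:,k] for the frontal slices: S₀ = [[-9, -14], [3, 18]], S₁ = [[9, 18], [-3, -6]].
If T = a₁ ⊗ b₁ ⊗ c₁ + a₂ ⊗ b₂ ⊗ c₂ then each S_k = c₁[k]·a₁b₁ᵀ + c₂[k]·a₂b₂ᵀ. S₀ and S₁ are linearly independent, so a₁b₁ᵀ and a₂b₂ᵀ must span the same plane of matrices: they are the rank-1 matrices of the form x·S₀ + y·S₁.
det(x·S₀ + y·S₁) is −120·x² + 120·xy = (-120)·(x − y)(x), vanishing at (x:y) = (1:1) and (0:1).
M₁ = S₀ + S₁ = [[0, 4], [0, 12]] = 4·[1, 3][0, 1]ᵀ and M₂ = S₁ = [[9, 18], [-3, -6]] = 3·[3, -1][1, 2]ᵀ, so take a₁ = [1, 3], b₁ = [0, 1], a₂ = [3, -1], b₂ = [1, 2].
Each slice is an integer combination of E₁ = a₁b₁ᵀ and E₂ = a₂b₂ᵀ: S₀ = 4·E₁ − 3·E₂, S₁ = 3·E₂; reading off coefficients, c₁ = [4, 0] and c₂ = [-3, 3].
Hence T = [1, 3] ⊗ [0, 1] ⊗ [4, 0] + [3, -1] ⊗ [1, 2] ⊗ [-3, 3], so rank(T) ≤ 2.
These bounds meet, so rank(T) = 2.
Check entry T[1,1,0] = 18: (3)·(1)·(4) + (-1)·(2)·(-3) = 18.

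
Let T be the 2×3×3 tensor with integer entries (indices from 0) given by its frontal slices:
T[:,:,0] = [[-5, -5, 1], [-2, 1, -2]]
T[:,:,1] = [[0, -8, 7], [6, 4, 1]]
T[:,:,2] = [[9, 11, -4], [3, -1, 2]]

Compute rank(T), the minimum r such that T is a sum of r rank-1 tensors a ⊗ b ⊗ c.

3

Lower bound: the mode-3 unfolding of T (rows indexed by k, columns by (i,j) = (0,0), (0,1), (0,2), (1,0), (1,1), (1,2)) is [[-5, -5, 1, -2, 1, -2], [0, -8, 7, 6, 4, 1], [9, 11, -4, 3, -1, 2]].
There the 3×3 minor on rows k ∈ {0, 1, 2}, columns (i,j) ∈ {(0,0), (0,1), (0,2)} is det [[-5, -5, 1], [0, -8, 7], [9, 11, -4]] = -18 ≠ 0, so this unfolding has rank ≥ 3; CP rank is at least every unfolding rank, so rank(T) ≥ 3. (This is only a lower bound: in general the CP rank may exceed every unfolding rank, so we still need to exhibit 3 rank-1 terms summing to T.)
Upper bound: T is a sum of 3 rank-1 terms, T = [1, 1] ⊗ [1, -1, 2] ⊗ [-1, 2, 1] + [1, 1] ⊗ [2, 2, -1] ⊗ [-1, 1, 2] + [2, -1] ⊗ [1, 2, -1] ⊗ [-1, -2, 2] (written with every a and b primitive with positive leading entry and the scale carried by c; CP decompositions are not unique, and this one is verified by expanding entrywise), so rank(T) ≤ 3.
These bounds meet, so rank(T) = 3.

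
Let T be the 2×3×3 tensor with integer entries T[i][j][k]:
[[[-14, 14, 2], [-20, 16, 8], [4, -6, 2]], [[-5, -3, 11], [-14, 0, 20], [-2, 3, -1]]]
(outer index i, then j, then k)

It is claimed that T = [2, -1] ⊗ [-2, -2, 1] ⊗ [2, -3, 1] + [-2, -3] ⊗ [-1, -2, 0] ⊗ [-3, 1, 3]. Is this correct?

Yes

Reconstruct entrywise from the claimed factors. For example, T[1,2,2] = -1 and Σₗ aₗ[1]bₗ[2]cₗ[2] = (-1)·(1)·(1) + (-3)·(0)·(3) = -1; checking all 18 entries, every one matches. The claim holds.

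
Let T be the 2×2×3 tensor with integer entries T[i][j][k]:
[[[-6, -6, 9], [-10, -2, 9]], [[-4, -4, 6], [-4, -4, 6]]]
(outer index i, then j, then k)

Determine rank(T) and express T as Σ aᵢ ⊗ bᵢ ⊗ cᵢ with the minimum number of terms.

Lower bound: the mode-3 unfolding of T (rows indexed by k, columns by (i,j) = (0,0), (0,1), (1,0), (1,1)) is [[-6, -10, -4, -4], [-6, -2, -4, -4], [9, 9, 6, 6]].
There the 2×2 minor on rows k ∈ {0, 1}, columns (i,j) ∈ {(0,0), (0,1)} is det [[-6, -10], [-6, -2]] = -48 ≠ 0, so this unfolding has rank ≥ 2; CP rank is at least every unfolding rank, so rank(T) ≥ 2. (This is only a lower bound: in general the CP rank may exceed every unfolding rank, so we still need to exhibit 2 rank-1 terms summing to T.)
Upper bound — finding two terms. Write S_k = T[:,:,k] for the frontal slices: S₀ = [[-6, -10], [-4, -4]], S₁ = [[-6, -2], [-4, -4]], S₂ = [[9, 9], [6, 6]].
If T = a₁ ⊗ b₁ ⊗ c₁ + a₂ ⊗ b₂ ⊗ c₂ then each S_k = c₁[k]·a₁b₁ᵀ + c₂[k]·a₂b₂ᵀ. S₀ and S₁ are linearly independent, so a₁b₁ᵀ and a₂b₂ᵀ must span the same plane of matrices: they are the rank-1 matrices of the form x·S₀ + y·S₁.
det(x·S₀ + y·S₁) is −16·x² + 16·y² = (-16)·(x − y)(x + y), vanishing at (x:y) = (1:1) and (1:-1).
M₁ = S₀ + S₁ = [[-12, -12], [-8, -8]] = (-4)·[3, 2][1, 1]ᵀ and M₂ = S₀ − S₁ = [[0, -8], [0, 0]] = (-8)·[1, 0][0, 1]ᵀ, so take a₁ = [3, 2], b₁ = [1, 1], a₂ = [1, 0], b₂ = [0, 1].
Each slice is an integer combination of E₁ = a₁b₁ᵀ and E₂ = a₂b₂ᵀ: S₀ = −2·E₁ − 4·E₂, S₁ = −2·E₁ + 4·E₂, S₂ = 3·E₁; reading off coefficients, c₁ = [-2, -2, 3] and c₂ = [-4, 4, 0].
Hence T = [3, 2] ⊗ [1, 1] ⊗ [-2, -2, 3] + [1, 0] ⊗ [0, 1] ⊗ [-4, 4, 0], so rank(T) ≤ 2.
These bounds meet, so rank(T) = 2.

rank(T) = 2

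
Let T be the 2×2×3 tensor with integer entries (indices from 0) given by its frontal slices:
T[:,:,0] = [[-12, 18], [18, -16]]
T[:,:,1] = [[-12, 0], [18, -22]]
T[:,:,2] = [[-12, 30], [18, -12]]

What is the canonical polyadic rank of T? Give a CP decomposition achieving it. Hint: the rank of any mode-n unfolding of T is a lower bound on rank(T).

Lower bound: in the mode-1 unfolding of T (rows indexed by i, columns by (j,k)) the 2×2 minor on rows i ∈ {0, 1}, columns (j,k) ∈ {(0,0), (1,0)} is det [[-12, 18], [18, -16]] = -132 ≠ 0, so that unfolding has rank ≥ 2 and hence rank(T) ≥ 2 (CP rank is at least every unfolding rank, though it can be larger).
Upper bound: with S_k = T[:,:,k], the two rank-1 terms a₁b₁ᵀ, a₂b₂ᵀ are the rank-1 members of the pencil x·S₀ + y·S₁.
det(x·S₀ + y·S₁) is −132·x² + 132·xy + 264·y² = (-132)·(x − 2·y)(x + y), vanishing at (x:y) = (2:1) and (1:-1).
M₁ = 2·S₀ + S₁ = [[-36, 36], [54, -54]] = (-18)·(2, -3)(1, -1)ᵀ and M₂ = S₀ − S₁ = [[0, 18], [0, 6]] = 6·(3, 1)(0, 1)ᵀ, so take a₁ = (2, -3), b₁ = (1, -1), a₂ = (3, 1), b₂ = (0, 1).
Each slice is an integer combination of E₁ = a₁b₁ᵀ and E₂ = a₂b₂ᵀ: S₀ = −6·E₁ + 2·E₂, S₁ = −6·E₁ − 4·E₂, S₂ = −6·E₁ + 6·E₂; reading off coefficients, c₁ = (-6, -6, -6) and c₂ = (2, -4, 6).
Hence T = (2, -3) ⊗ (1, -1) ⊗ (-6, -6, -6) + (3, 1) ⊗ (0, 1) ⊗ (2, -4, 6), so rank(T) ≤ 2.
These bounds meet, so rank(T) = 2.

rank(T) = 2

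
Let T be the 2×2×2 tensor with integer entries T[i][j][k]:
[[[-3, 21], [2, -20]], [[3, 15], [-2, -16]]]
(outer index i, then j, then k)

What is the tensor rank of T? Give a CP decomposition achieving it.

Lower bound: the mode-2 unfolding of T (rows indexed by j, columns by (i,k) = (0,0), (0,1), (1,0), (1,1)) is [[-3, 21, 3, 15], [2, -20, -2, -16]].
There the 2×2 minor on rows j ∈ {0, 1}, columns (i,k) ∈ {(0,0), (0,1)} is det [[-3, 21], [2, -20]] = 18 ≠ 0, so this unfolding has rank ≥ 2; CP rank is at least every unfolding rank, so rank(T) ≥ 2. (Unfolding ranks only ever bound the CP rank from below — rank(T) can be strictly larger than all of them — so the matching upper bound has to come from an explicit 2-term decomposition.)
Upper bound — finding two terms. Write S_k = T[:,:,k] for the frontal slices: S₀ = [[-3, 2], [3, -2]], S₁ = [[21, -20], [15, -16]].
If T = a₁ ⊗ b₁ ⊗ c₁ + a₂ ⊗ b₂ ⊗ c₂ then each S_k = c₁[k]·a₁b₁ᵀ + c₂[k]·a₂b₂ᵀ. S₀ and S₁ are linearly independent, so a₁b₁ᵀ and a₂b₂ᵀ must span the same plane of matrices: they are the rank-1 matrices of the form x·S₀ + y·S₁.
det(x·S₀ + y·S₁) is 36·xy − 36·y² = 36·(x − y)(y), vanishing at (x:y) = (1:1) and (1:0).
M₁ = S₀ + S₁ = [[18, -18], [18, -18]] = 18·[1, 1][1, -1]ᵀ and M₂ = S₀ = [[-3, 2], [3, -2]] = −[1, -1][3, -2]ᵀ, so take a₁ = [1, 1], b₁ = [1, -1], a₂ = [1, -1], b₂ = [3, -2].
Each slice is an integer combination of E₁ = a₁b₁ᵀ and E₂ = a₂b₂ᵀ: S₀ = −E₂, S₁ = 18·E₁ + E₂; reading off coefficients, c₁ = [0, 18] and c₂ = [-1, 1].
Hence T = [1, 1] ⊗ [1, -1] ⊗ [0, 18] + [1, -1] ⊗ [3, -2] ⊗ [-1, 1], so rank(T) ≤ 2.
These bounds meet, so rank(T) = 2.
Check entry T[0,0,0] = -3: (1)·(1)·(0) + (1)·(3)·(-1) = -3.

rank(T) = 2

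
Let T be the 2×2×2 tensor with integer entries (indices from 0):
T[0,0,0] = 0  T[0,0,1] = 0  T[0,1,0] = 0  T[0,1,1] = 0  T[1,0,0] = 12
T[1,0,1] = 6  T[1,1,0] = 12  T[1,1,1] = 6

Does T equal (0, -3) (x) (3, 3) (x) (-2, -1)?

Reconstruct entry (1,0,0) from the claimed factors: Σₗ aₗ[1]bₗ[0]cₗ[0] = (-3)·(3)·(-2) = 18, but T[1,0,0] = 12. The claim is false.

No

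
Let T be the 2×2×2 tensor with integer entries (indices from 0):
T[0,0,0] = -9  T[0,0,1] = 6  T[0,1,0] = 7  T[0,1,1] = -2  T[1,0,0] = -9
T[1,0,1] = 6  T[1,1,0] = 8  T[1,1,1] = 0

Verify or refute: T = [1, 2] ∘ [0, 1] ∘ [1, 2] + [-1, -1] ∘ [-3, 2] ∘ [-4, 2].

No

Reconstruct entry (0,0,0) from the claimed factors: Σₗ aₗ[0]bₗ[0]cₗ[0] = (1)·(0)·(1) + (-1)·(-3)·(-4) = -12, but T[0,0,0] = -9. The claim is false.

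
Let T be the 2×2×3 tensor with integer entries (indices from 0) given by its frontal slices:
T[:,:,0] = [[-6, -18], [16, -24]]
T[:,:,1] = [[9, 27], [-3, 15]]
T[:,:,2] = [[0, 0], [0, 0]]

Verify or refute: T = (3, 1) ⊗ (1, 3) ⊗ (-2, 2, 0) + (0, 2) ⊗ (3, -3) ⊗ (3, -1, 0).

No

Reconstruct entry (0,0,1) from the claimed factors: Σₗ aₗ[0]bₗ[0]cₗ[1] = (3)·(1)·(2) + (0)·(3)·(-1) = 6, but T[0,0,1] = 9. The claim is false.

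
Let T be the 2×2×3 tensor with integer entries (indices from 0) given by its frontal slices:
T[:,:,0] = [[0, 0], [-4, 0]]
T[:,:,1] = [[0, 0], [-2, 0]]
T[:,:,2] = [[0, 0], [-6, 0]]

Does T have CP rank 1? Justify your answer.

Yes

If T = a ∘ b ∘ c then every fibre of T is a multiple of the corresponding factor, so read the factors off the fibres through the nonzero entry T[1,0,0] = -4.
The mode-1 fibre T[:,0,0] = [0, -4] gives a = (0, 1) (primitive direction); the mode-2 fibre T[1,:,0] = [-4, 0] gives b = (1, 0); then c[k] = T[1,0,k] / (a[1]·b[0]) = [-4, -2, -6] / 1 = (-4, -2, -6).
Expanding (0, 1) ∘ (1, 0) ∘ (-4, -2, -6) reproduces all 12 entries of T, so T = (0, 1) ∘ (1, 0) ∘ (-4, -2, -6) and rank(T) ≤ 1.
Equivalently every frontal slice T[:,:,k] is c[k] times the rank-1 matrix (0, 1) ∘ (1, 0). So T has rank 1 (it is nonzero).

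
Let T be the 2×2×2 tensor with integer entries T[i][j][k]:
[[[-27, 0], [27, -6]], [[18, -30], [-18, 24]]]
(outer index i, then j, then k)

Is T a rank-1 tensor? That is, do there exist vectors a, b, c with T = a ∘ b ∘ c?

No

The mode-2 unfolding of T (rows indexed by j, columns by (i,k) = (0,0), (0,1), (1,0), (1,1)) is [[-27, 0, 18, -30], [27, -6, -18, 24]].
There the 2×2 minor on rows j ∈ {0, 1}, columns (i,k) ∈ {(0,0), (0,1)} is det [[-27, 0], [27, -6]] = 162 ≠ 0, so this unfolding has rank ≥ 2; CP rank is at least every unfolding rank, so rank(T) ≥ 2.
In particular rank(T) ≥ 2 > 1, so T is not rank-1.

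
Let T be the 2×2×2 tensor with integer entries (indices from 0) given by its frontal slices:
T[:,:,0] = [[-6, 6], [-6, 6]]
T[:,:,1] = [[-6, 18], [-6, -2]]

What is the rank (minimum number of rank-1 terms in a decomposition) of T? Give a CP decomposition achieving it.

Lower bound: in the mode-1 unfolding of T (rows indexed by i, columns by (j,k)) the 2×2 minor on rows i ∈ {0, 1}, columns (j,k) ∈ {(0,0), (1,1)} is det [[-6, 18], [-6, -2]] = 120 ≠ 0, so that unfolding has rank ≥ 2 and hence rank(T) ≥ 2 (CP rank is at least every unfolding rank, though it can be larger).
Upper bound: with S_k = T[:,:,k], the two rank-1 terms a₁b₁ᵀ, a₂b₂ᵀ are the rank-1 members of the pencil x·S₀ + y·S₁.
det(x·S₀ + y·S₁) is 120·xy + 120·y² = 120·(y)(x + y), vanishing at (x:y) = (1:0) and (1:-1).
M₁ = S₀ = [[-6, 6], [-6, 6]] = (-6)·[1, 1][1, -1]ᵀ and M₂ = S₀ − S₁ = [[0, -12], [0, 8]] = (-4)·[3, -2][0, 1]ᵀ, so take a₁ = [1, 1], b₁ = [1, -1], a₂ = [3, -2], b₂ = [0, 1].
Each slice is an integer combination of E₁ = a₁b₁ᵀ and E₂ = a₂b₂ᵀ: S₀ = −6·E₁, S₁ = −6·E₁ + 4·E₂; reading off coefficients, c₁ = [-6, -6] and c₂ = [0, 4].
Hence T = [1, 1] ∘ [1, -1] ∘ [-6, -6] + [3, -2] ∘ [0, 1] ∘ [0, 4], so rank(T) ≤ 2.
These bounds meet, so rank(T) = 2.

rank(T) = 2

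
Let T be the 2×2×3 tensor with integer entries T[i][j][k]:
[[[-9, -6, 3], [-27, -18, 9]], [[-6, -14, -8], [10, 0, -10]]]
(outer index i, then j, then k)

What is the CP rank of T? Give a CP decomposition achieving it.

rank(T) = 2

Lower bound: in the mode-3 unfolding of T (rows indexed by k, columns by (i,j)) the 2×2 minor on rows k ∈ {0, 1}, columns (i,j) ∈ {(0,0), (1,0)} is det [[-9, -6], [-6, -14]] = 90 ≠ 0, so that unfolding has rank ≥ 2 and hence rank(T) ≥ 2 (CP rank is at least every unfolding rank, though it can be larger).
Upper bound: with S_k = T[:,:,k], the two rank-1 terms a₁b₁ᵀ, a₂b₂ᵀ are the rank-1 members of the pencil x·S₀ + y·S₁.
det(x·S₀ + y·S₁) is −252·x² − 546·xy − 252·y² = (-42)·(2·x + 3·y)(3·x + 2·y), vanishing at (x:y) = (3:-2) and (2:-3).
M₁ = 3·S₀ − 2·S₁ = [[-15, -45], [10, 30]] = (-5)·[3, -2][1, 3]ᵀ and M₂ = 2·S₀ − 3·S₁ = [[0, 0], [30, 20]] = 10·[0, 1][3, 2]ᵀ, so take a₁ = [3, -2], b₁ = [1, 3], a₂ = [0, 1], b₂ = [3, 2].
Each slice is an integer combination of E₁ = a₁b₁ᵀ and E₂ = a₂b₂ᵀ: S₀ = −3·E₁ − 4·E₂, S₁ = −2·E₁ − 6·E₂, S₂ = E₁ − 2·E₂; reading off coefficients, c₁ = [-3, -2, 1] and c₂ = [-4, -6, -2].
Hence T = [3, -2] ⊗ [1, 3] ⊗ [-3, -2, 1] + [0, 1] ⊗ [3, 2] ⊗ [-4, -6, -2], so rank(T) ≤ 2.
These bounds meet, so rank(T) = 2.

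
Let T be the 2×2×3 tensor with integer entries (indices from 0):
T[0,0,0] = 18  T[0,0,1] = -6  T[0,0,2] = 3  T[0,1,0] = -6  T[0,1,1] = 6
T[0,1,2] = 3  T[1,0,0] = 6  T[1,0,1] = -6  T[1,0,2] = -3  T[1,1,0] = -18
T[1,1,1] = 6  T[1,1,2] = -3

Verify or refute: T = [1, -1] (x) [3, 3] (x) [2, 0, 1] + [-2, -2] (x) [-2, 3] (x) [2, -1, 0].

Reconstruct entry (0,0,0) from the claimed factors: Σₗ aₗ[0]bₗ[0]cₗ[0] = (1)·(3)·(2) + (-2)·(-2)·(2) = 14, but T[0,0,0] = 18. The claim is false.

No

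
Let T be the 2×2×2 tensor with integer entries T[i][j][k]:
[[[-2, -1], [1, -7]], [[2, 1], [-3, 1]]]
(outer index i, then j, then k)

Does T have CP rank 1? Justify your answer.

No

The mode-3 unfolding of T (rows indexed by k, columns by (i,j) = (0,0), (0,1), (1,0), (1,1)) is [[-2, 1, 2, -3], [-1, -7, 1, 1]].
There the 2×2 minor on rows k ∈ {0, 1}, columns (i,j) ∈ {(0,0), (0,1)} is det [[-2, 1], [-1, -7]] = 15 ≠ 0, so this unfolding has rank ≥ 2; CP rank is at least every unfolding rank, so rank(T) ≥ 2.
In particular rank(T) ≥ 2 > 1, so T is not rank-1.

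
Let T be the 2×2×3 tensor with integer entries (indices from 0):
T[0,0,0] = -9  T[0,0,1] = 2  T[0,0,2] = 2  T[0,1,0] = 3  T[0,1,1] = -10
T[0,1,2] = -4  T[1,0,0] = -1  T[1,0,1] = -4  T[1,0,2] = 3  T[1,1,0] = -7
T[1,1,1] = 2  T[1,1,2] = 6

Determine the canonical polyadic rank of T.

3

Lower bound: in the mode-3 unfolding of T (rows indexed by k, columns by (i,j)) the 3×3 minor on rows k ∈ {0, 1, 2}, columns (i,j) ∈ {(0,0), (0,1), (1,0)} is det [[-9, 3, -1], [2, -10, -4], [2, -4, 3]] = 360 ≠ 0, so that unfolding has rank ≥ 3 and hence rank(T) ≥ 3 (CP rank is at least every unfolding rank, though it can be larger).
Upper bound: T is a sum of 3 rank-1 terms, T = [1, -1] ⊗ [1, 1] ⊗ [-1, 0, -2] + [1, 1] ⊗ [1, 1] ⊗ [-4, -2, 2] + [2, -1] ⊗ [1, -2] ⊗ [-2, 2, 1] (one valid choice — decompositions are not unique — normalised so each a, b is primitive with positive first nonzero entry; check it by expanding all entries), so rank(T) ≤ 3.
These bounds meet, so rank(T) = 3.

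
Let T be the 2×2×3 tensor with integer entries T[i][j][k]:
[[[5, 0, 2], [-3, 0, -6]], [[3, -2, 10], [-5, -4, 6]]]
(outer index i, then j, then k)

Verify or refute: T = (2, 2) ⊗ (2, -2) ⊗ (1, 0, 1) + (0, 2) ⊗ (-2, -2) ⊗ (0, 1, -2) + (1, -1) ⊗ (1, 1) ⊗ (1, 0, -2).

Reconstruct entry (1,0,1) from the claimed factors: Σₗ aₗ[1]bₗ[0]cₗ[1] = (2)·(2)·(0) + (2)·(-2)·(1) + (-1)·(1)·(0) = -4, but T[1,0,1] = -2. The claim is false.

No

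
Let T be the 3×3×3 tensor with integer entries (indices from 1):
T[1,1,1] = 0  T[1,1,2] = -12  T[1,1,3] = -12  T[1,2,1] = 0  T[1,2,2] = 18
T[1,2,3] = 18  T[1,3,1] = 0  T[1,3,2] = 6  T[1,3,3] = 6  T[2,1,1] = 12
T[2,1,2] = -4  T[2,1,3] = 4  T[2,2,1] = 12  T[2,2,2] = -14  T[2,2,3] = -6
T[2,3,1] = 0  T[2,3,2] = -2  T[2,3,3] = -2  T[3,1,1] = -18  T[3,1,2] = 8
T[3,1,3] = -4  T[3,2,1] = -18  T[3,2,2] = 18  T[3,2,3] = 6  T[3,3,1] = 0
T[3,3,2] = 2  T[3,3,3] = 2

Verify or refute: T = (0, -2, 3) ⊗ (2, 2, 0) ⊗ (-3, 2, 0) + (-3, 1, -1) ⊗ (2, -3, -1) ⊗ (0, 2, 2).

Reconstruct entrywise from the claimed factors. For example, T[2,3,2] = -2 and Σₗ aₗ[2]bₗ[3]cₗ[2] = (-2)·(0)·(2) + (1)·(-1)·(2) = -2; checking all 27 entries, every one matches. The claim holds.

Yes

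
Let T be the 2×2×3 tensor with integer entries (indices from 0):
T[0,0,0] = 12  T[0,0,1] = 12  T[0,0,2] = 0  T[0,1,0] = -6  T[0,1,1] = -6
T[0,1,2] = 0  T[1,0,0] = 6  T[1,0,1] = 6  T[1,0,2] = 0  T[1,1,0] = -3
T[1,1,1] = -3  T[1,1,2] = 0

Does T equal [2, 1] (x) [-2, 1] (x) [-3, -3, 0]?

Reconstruct entrywise from the claimed factors. For example, T[0,1,0] = -6 and Σₗ aₗ[0]bₗ[1]cₗ[0] = (2)·(1)·(-3) = -6; checking all 12 entries, every one matches. The claim holds.

Yes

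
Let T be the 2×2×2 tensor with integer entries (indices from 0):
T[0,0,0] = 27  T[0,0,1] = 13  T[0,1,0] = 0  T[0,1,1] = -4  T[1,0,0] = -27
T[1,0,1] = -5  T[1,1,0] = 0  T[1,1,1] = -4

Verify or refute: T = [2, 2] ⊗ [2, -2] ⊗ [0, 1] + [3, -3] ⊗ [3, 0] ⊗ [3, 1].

Reconstruct entrywise from the claimed factors. For example, T[1,0,1] = -5 and Σₗ aₗ[1]bₗ[0]cₗ[1] = (2)·(2)·(1) + (-3)·(3)·(1) = -5; checking all 8 entries, every one matches. The claim holds.

Yes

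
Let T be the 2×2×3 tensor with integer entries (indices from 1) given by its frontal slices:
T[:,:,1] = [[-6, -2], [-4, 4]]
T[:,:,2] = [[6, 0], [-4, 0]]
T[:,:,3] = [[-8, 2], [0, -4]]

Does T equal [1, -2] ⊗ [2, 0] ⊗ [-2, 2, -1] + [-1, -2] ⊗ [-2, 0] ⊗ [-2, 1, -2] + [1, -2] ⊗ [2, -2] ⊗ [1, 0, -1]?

Yes

Reconstruct entrywise from the claimed factors. For example, T[1,2,2] = 0 and Σₗ aₗ[1]bₗ[2]cₗ[2] = (1)·(0)·(2) + (-1)·(0)·(1) + (1)·(-2)·(0) = 0; checking all 12 entries, every one matches. The claim holds.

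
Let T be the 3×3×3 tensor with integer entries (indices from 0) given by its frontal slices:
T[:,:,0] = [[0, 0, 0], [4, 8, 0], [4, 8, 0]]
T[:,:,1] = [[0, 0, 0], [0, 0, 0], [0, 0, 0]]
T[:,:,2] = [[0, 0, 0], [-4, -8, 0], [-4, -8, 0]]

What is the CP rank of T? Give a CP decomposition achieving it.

rank(T) = 1

Lower bound: T ≠ 0 (e.g. T[1,0,0] = 4), so rank(T) ≥ 1.
Upper bound: if T = a (x) b (x) c then every fibre of T is a multiple of the corresponding factor, so read the factors off the fibres through the nonzero entry T[1,0,0] = 4.
The mode-1 fibre T[:,0,0] = [0, 4, 4] gives a = (0, 1, 1) (primitive direction); the mode-2 fibre T[1,:,0] = [4, 8, 0] gives b = (1, 2, 0); then c[k] = T[1,0,k] / (a[1]·b[0]) = [4, 0, -4] / 1 = (4, 0, -4).
Expanding (0, 1, 1) (x) (1, 2, 0) (x) (4, 0, -4) reproduces all 27 entries of T, so T = (0, 1, 1) (x) (1, 2, 0) (x) (4, 0, -4) and rank(T) ≤ 1.
These bounds meet, so rank(T) = 1.
Check entry T[1,1,2] = -8: (1)·(2)·(-4) = -8.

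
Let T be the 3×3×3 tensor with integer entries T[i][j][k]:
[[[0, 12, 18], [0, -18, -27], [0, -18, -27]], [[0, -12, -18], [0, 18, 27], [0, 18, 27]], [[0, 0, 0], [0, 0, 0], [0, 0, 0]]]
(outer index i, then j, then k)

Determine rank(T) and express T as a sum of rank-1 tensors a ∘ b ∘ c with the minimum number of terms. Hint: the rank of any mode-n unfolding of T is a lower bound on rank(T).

rank(T) = 1

Lower bound: T ≠ 0 (e.g. T[0,0,1] = 12), so rank(T) ≥ 1.
Upper bound: the mode-1 fibre T[:,0,1] = [12, -12, 0] gives a = [1, -1, 0] (primitive direction); the mode-2 fibre T[0,:,1] = [12, -18, -18] gives b = [2, -3, -3]; then c[k] = T[0,0,k] / (a[0]·b[0]) = [0, 12, 18] / 2 = [0, 6, 9].
Expanding [1, -1, 0] ∘ [2, -3, -3] ∘ [0, 6, 9] reproduces all 27 entries of T, so T = [1, -1, 0] ∘ [2, -3, -3] ∘ [0, 6, 9] and rank(T) ≤ 1.
These bounds meet, so rank(T) = 1.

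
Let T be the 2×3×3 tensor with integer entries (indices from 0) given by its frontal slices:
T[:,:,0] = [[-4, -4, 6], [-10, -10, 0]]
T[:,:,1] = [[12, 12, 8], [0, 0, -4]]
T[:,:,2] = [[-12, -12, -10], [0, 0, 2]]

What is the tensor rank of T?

Lower bound: the mode-3 unfolding of T (rows indexed by k, columns by (i,j) = (0,0), (0,1), (0,2), (1,0), (1,1), (1,2)) is [[-4, -4, 6, -10, -10, 0], [12, 12, 8, 0, 0, -4], [-12, -12, -10, 0, 0, 2]].
There the 3×3 minor on rows k ∈ {0, 1, 2}, columns (i,j) ∈ {(0,0), (0,2), (1,0)} is det [[-4, 6, -10], [12, 8, 0], [-12, -10, 0]] = 240 ≠ 0, so this unfolding has rank ≥ 3; CP rank is at least every unfolding rank, so rank(T) ≥ 3. (Unfolding ranks only ever bound the CP rank from below — rank(T) can be strictly larger than all of them — so the matching upper bound has to come from an explicit 3-term decomposition.)
Upper bound: T is a sum of 3 rank-1 terms, T = (1, 1) ⊗ (1, 1, 0) ⊗ (-4, 4, -8) + (1, 1) ⊗ (2, 2, -1) ⊗ (-2, 0, 2) + (2, -1) ⊗ (1, 1, 1) ⊗ (2, 4, -4) (one valid choice — decompositions are not unique — normalised so each a, b is primitive with positive first nonzero entry; check it by expanding all entries), so rank(T) ≤ 3.
These bounds meet, so rank(T) = 3.

3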